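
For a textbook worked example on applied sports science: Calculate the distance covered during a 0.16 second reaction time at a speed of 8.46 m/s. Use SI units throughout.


d = v * t
d = 8.46 * 0.16
d = 1.3536 m

1.3536 m


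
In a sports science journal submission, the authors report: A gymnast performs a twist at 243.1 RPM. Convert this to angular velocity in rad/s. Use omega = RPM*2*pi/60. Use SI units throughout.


omega = RPM * 2 * pi / 60
omega = 243.1 * 2 * 3.14159 / 60
omega = 1527.4423 / 60 = 25.4574 rad/s

25.4574 rad/s


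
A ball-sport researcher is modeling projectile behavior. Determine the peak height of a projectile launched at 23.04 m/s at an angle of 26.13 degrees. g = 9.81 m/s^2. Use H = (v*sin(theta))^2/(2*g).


H = (v*sin(theta))^2 / (2*g)
vy = v*sin(theta) = 23.04 * sin(26.13 deg) = 10.147 m/s
H = vy^2 / (2*g) = 102.9622 / (2*9.81)
H = 102.9622 / 19.62 = 5.2478 m

5.2478 m


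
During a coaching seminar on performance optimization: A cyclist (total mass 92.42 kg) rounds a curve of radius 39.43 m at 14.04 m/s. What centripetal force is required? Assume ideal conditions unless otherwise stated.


Fc = m * v^2 / r
v^2 = 14.04^2 = 197.1216
Fc = 92.42 * 197.1216 / 39.43
Fc = 18217.9783 / 39.43 = 462.0334 N

462.0334 N


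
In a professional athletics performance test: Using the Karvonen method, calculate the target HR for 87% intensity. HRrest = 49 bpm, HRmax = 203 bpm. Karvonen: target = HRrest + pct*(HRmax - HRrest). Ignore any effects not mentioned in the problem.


Target = HRrest + pct*(HRmax - HRrest)
Heart rate reserve = HRmax - HRrest = 203 - 49 = 154 bpm
Fraction = 87% = 0.87
Target = 49 + 0.87 * 154
Target = 49 + 133.98 = 182.98 bpm

182.98 bpm


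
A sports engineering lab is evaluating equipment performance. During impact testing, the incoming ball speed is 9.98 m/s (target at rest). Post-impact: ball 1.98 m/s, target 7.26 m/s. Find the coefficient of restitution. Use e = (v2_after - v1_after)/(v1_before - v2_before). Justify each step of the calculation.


e = (v2_after - v1_after) / (v1_before - v2_before)
Numerator = 7.26 - 1.98 = 5.28
Denominator = 9.98 - 0 = 9.98
e = 5.28 / 9.98 = 0.5291

0.5291


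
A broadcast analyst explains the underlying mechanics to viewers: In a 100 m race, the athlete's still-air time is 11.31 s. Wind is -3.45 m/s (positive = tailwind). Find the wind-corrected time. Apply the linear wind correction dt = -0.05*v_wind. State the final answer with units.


dt = -0.05 * v_wind = -0.05 * -3.45 = 0.1725 s
t_corrected = t_still + dt = 11.31 + (0.1725)
t_corrected = 11.4825 s

11.4825 s


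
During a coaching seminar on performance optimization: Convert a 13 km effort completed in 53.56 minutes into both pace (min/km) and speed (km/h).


Pace = time / distance = 53.56 min / 13 km = 4.12 min/km
Speed = distance / time_in_hours = 13 / 0.8927 hr
Speed = 14.5631 km/h

4.12 min/km, 14.5631 km/h


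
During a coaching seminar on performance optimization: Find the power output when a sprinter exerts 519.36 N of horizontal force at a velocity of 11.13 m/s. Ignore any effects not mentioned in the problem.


P = F * v
P = 519.36 * 11.13
P = 5780.4768 W

5780.4768 W


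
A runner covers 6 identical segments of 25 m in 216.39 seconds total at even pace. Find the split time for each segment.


Split time = total_time / n_laps = 216.39 / 6
Split time = 36.065 s per lap

36.065 s


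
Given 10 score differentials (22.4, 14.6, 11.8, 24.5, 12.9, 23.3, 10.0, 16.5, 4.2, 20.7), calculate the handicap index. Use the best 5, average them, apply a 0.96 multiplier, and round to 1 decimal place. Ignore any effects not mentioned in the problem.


All differentials: 22.4, 14.6, 11.8, 24.5, 12.9, 23.3, 10.0, 16.5, 4.2, 20.7
Sorted: 4.2, 10.0, 11.8, 12.9, 14.6, 16.5, 20.7, 22.4, 23.3, 24.5
Best 5: 4.2, 10.0, 11.8, 12.9, 14.6
Average of best = 53.5 / 5 = 10.7
Raw index = 10.7 * 0.96 = 10.272
Handicap index = round(10.272, 1) = 10.3

10.3


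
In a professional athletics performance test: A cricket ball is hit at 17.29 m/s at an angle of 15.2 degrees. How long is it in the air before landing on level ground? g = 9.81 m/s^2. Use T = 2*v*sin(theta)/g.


T = 2*v*sin(theta)/g
sin(theta) = sin(15.2 deg) = 0.2622
T = 2*17.29*0.2622 / 9.81
T = 9.0665 / 9.81 = 0.9242 s

0.9242 s


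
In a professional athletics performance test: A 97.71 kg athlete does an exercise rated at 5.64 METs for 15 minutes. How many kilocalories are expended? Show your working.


kcal = MET * mass * time_hr
Convert time: 15 min = 0.25 hr
kcal = 5.64 * 97.71 * 0.25
kcal = 137.7711 kcal

137.7711 kcal


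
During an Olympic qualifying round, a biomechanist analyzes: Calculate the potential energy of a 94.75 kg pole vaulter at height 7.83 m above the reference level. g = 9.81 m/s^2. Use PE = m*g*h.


PE = m * g * h
PE = 94.75 * 9.81 * 7.83
PE = 929.4975 * 7.83 = 7277.9654 J

7277.9654 J


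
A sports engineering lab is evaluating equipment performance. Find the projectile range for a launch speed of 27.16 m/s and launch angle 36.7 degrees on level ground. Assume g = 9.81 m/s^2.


R = v^2 * sin(2*theta) / g
Convert angle to radians: theta = 36.7 deg = 0.6405 rad
sin(2*theta) = sin(1.2811) = 0.9583
R = 27.16^2 * 0.9583 / 9.81
R = 737.6656 * 0.9583 / 9.81 = 72.0613 m

72.0613 m


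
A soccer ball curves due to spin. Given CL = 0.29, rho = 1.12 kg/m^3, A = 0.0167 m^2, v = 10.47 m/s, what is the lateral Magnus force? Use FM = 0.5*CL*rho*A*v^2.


FM = 0.5 * CL * rho * A * v^2
FM = 0.5 * 0.29 * 1.12 * 0.0167 * 10.47^2
v^2 = 109.6209
FM = 0.5 * 0.29 * 1.12 * 0.0167 * 109.6209 = 0.2973 N

0.2973 N


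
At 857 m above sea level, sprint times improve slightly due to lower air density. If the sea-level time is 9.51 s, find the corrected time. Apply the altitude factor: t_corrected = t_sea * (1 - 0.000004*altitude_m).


Correction factor = 1 - 0.000004 * 857 = 0.996572
t_corrected = t_sea * factor = 9.51 * 0.996572
t_corrected = 9.4774 s

9.4774 s


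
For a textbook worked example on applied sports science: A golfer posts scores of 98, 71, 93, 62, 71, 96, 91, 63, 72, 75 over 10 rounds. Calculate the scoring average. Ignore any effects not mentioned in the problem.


Average = sum / n
Sum = 792
Average = 792 / 10 = 79.2

79.2


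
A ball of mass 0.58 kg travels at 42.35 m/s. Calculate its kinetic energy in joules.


KE = 0.5 * m * v^2
KE = 0.5 * 0.58 * 42.35^2
KE = 0.5 * 0.58 * 1793.5225 = 520.1215 J

520.1215 J


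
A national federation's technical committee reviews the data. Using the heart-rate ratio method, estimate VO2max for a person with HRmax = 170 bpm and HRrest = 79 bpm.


VO2max = 15.3 * HRmax / HRrest
VO2max = 15.3 * 170 / 79
VO2max = 2601 / 79 = 32.9241 mL/kg/min

32.9241 mL/kg/min


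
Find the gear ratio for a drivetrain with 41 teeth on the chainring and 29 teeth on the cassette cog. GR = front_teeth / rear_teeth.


GR = front_teeth / rear_teeth
GR = 41 / 29
GR = 1.4138

1.4138


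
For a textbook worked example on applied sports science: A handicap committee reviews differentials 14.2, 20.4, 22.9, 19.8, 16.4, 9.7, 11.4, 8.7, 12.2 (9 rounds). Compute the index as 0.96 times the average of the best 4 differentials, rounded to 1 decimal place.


All differentials: 14.2, 20.4, 22.9, 19.8, 16.4, 9.7, 11.4, 8.7, 12.2
Sorted: 8.7, 9.7, 11.4, 12.2, 14.2, 16.4, 19.8, 20.4, 22.9
Best 4: 8.7, 9.7, 11.4, 12.2
Average of best = 42 / 4 = 10.5
Raw index = 10.5 * 0.96 = 10.08
Handicap index = round(10.08, 1) = 10.1

10.1


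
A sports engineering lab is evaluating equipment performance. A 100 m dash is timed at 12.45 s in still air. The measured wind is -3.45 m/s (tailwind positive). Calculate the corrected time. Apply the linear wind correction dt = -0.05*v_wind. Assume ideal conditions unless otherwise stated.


dt = -0.05 * v_wind = -0.05 * -3.45 = 0.1725 s
t_corrected = t_still + dt = 12.45 + (0.1725)
t_corrected = 12.6225 s

12.6225 s


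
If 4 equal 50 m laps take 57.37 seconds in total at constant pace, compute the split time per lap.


Split time = total_time / n_laps = 57.37 / 4
Split time = 14.3425 s per lap

14.3425 s


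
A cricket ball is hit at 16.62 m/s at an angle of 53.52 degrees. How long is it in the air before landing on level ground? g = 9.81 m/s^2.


T = 2*v*sin(theta)/g
sin(theta) = sin(53.52 deg) = 0.8041
T = 2*16.62*0.8041 / 9.81
T = 26.7271 / 9.81 = 2.7245 s

2.7245 s


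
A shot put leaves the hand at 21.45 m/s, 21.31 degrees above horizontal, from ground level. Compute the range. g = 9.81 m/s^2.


R = v^2 * sin(2*theta) / g
Convert angle to radians: theta = 21.31 deg = 0.3719 rad
sin(2*theta) = sin(0.7439) = 0.6771
R = 21.45^2 * 0.6771 / 9.81
R = 460.1025 * 0.6771 / 9.81 = 31.7585 m

31.7585 m


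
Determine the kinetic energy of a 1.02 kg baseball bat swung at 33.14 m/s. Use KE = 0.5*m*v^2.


KE = 0.5 * m * v^2
KE = 0.5 * 1.02 * 33.14^2
KE = 0.5 * 1.02 * 1098.2596 = 560.1124 J

560.1124 J


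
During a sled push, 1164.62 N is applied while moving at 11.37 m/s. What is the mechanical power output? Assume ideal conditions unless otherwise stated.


P = F * v
P = 1164.62 * 11.37
P = 13241.7294 W

13241.7294 W


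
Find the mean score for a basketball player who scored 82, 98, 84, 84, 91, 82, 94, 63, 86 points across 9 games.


Average = sum / n
Sum = 764
Average = 764 / 9 = 84.8889

84.8889


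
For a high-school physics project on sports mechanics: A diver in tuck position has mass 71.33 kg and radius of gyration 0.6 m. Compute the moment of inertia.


I = m * k^2
I = 71.33 * 0.6^2
I = 71.33 * 0.36 = 25.6788 kg*m^2

25.6788 kg*m^2


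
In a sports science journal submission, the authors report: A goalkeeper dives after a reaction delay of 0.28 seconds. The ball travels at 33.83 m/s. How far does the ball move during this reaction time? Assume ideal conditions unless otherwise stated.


d = v * t
d = 33.83 * 0.28
d = 9.4724 m

9.4724 m


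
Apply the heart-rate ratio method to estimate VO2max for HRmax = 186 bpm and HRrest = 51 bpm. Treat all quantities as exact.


VO2max = 15.3 * HRmax / HRrest
VO2max = 15.3 * 186 / 51
VO2max = 2845.8 / 51 = 55.8 mL/kg/min

55.8 mL/kg/min


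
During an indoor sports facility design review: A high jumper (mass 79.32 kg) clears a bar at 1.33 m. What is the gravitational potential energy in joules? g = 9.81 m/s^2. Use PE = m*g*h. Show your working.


PE = m * g * h
PE = 79.32 * 9.81 * 1.33
PE = 778.1292 * 1.33 = 1034.9118 J

1034.9118 J


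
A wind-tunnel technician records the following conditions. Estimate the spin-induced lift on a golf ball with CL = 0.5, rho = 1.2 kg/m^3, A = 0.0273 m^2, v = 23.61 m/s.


FM = 0.5 * CL * rho * A * v^2
FM = 0.5 * 0.5 * 1.2 * 0.0273 * 23.61^2
v^2 = 557.4321
FM = 0.5 * 0.5 * 1.2 * 0.0273 * 557.4321 = 4.5654 N

4.5654 N


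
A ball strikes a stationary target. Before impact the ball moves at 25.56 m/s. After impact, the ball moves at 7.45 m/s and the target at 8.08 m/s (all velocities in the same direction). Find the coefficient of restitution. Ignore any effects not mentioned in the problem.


e = (v2_after - v1_after) / (v1_before - v2_before)
Numerator = 8.08 - 7.45 = 0.63
Denominator = 25.56 - 0 = 25.56
e = 0.63 / 25.56 = 0.0246

0.0246


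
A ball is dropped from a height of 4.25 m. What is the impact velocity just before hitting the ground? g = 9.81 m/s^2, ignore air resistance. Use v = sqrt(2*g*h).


v = sqrt(2 * g * h)
v = sqrt(2 * 9.81 * 4.25)
v = sqrt(83.385) = 9.1315 m/s

9.1315 m/s


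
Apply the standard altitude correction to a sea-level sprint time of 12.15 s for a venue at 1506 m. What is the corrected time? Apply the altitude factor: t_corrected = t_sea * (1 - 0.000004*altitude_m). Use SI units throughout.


Correction factor = 1 - 0.000004 * 1506 = 0.993976
t_corrected = t_sea * factor = 12.15 * 0.993976
t_corrected = 12.0768 s

12.0768 s


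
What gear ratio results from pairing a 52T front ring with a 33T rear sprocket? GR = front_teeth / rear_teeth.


GR = front_teeth / rear_teeth
GR = 52 / 33
GR = 1.5758

1.5758


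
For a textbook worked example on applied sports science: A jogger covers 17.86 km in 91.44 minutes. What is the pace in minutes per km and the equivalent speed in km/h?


Pace = time / distance = 91.44 min / 17.86 km = 5.1198 min/km
Speed = distance / time_in_hours = 17.86 / 1.524 hr
Speed = 11.7192 km/h

5.1198 min/km, 11.7192 km/h


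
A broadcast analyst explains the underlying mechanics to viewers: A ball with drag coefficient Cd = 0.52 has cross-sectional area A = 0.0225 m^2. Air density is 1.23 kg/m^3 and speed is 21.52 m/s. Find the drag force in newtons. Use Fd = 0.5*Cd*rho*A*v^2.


Fd = 0.5 * Cd * rho * A * v^2
Fd = 0.5 * 0.52 * 1.23 * 0.0225 * 21.52^2
v^2 = 463.1104
Fd = 0.5 * 0.52 * 1.23 * 0.0225 * 463.1104 = 3.3323 N

3.3323 N


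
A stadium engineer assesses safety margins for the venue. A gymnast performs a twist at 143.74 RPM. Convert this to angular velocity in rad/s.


omega = RPM * 2 * pi / 60
omega = 143.74 * 2 * 3.14159 / 60
omega = 903.1451 / 60 = 15.0524 rad/s

15.0524 rad/s


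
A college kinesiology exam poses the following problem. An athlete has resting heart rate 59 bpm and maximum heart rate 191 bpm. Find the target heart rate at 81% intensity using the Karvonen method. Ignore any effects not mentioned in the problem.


Target = HRrest + pct*(HRmax - HRrest)
Heart rate reserve = HRmax - HRrest = 191 - 59 = 132 bpm
Fraction = 81% = 0.81
Target = 59 + 0.81 * 132
Target = 59 + 106.92 = 165.92 bpm

165.92 bpm


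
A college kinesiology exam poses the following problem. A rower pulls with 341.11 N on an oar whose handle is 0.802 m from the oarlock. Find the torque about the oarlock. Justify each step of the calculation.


tau = F * d
tau = 341.11 * 0.802
tau = 273.5702 N*m

273.5702 N*m


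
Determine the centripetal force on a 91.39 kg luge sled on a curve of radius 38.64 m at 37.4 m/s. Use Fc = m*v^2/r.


Fc = m * v^2 / r
v^2 = 37.4^2 = 1398.76
Fc = 91.39 * 1398.76 / 38.64
Fc = 127832.6764 / 38.64 = 3308.2991 N

3308.2991 N


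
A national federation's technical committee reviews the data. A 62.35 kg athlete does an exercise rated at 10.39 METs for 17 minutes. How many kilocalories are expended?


kcal = MET * mass * time_hr
Convert time: 17 min = 0.2833 hr
kcal = 10.39 * 62.35 * 0.2833
kcal = 183.548 kcal

183.548 kcal


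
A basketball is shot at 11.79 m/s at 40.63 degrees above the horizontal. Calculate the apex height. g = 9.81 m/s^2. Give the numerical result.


H = (v*sin(theta))^2 / (2*g)
vy = v*sin(theta) = 11.79 * sin(40.63 deg) = 7.6773 m/s
H = vy^2 / (2*g) = 58.9412 / (2*9.81)
H = 58.9412 / 19.62 = 3.0041 m

3.0041 m


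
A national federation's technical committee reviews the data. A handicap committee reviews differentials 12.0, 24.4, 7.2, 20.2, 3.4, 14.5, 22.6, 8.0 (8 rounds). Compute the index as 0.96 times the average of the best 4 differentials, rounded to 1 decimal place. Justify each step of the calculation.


All differentials: 12.0, 24.4, 7.2, 20.2, 3.4, 14.5, 22.6, 8.0
Sorted: 3.4, 7.2, 8.0, 12.0, 14.5, 20.2, 22.6, 24.4
Best 4: 3.4, 7.2, 8.0, 12.0
Average of best = 30.6 / 4 = 7.65
Raw index = 7.65 * 0.96 = 7.344
Handicap index = round(7.344, 1) = 7.3

7.3


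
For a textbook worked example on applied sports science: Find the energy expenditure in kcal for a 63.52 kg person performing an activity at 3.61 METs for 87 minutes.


kcal = MET * mass * time_hr
Convert time: 87 min = 1.45 hr
kcal = 3.61 * 63.52 * 1.45
kcal = 332.4954 kcal

332.4954 kcal


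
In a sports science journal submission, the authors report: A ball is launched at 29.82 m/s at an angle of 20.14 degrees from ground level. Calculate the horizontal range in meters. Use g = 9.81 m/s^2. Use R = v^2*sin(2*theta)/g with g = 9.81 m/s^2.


R = v^2 * sin(2*theta) / g
Convert angle to radians: theta = 20.14 deg = 0.3515 rad
sin(2*theta) = sin(0.703) = 0.6465
R = 29.82^2 * 0.6465 / 9.81
R = 889.2324 * 0.6465 / 9.81 = 58.6045 m

58.6045 m


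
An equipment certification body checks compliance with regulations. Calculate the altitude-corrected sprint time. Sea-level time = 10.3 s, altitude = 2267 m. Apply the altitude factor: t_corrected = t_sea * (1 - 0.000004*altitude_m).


Correction factor = 1 - 0.000004 * 2267 = 0.990932
t_corrected = t_sea * factor = 10.3 * 0.990932
t_corrected = 10.2066 s

10.2066 s


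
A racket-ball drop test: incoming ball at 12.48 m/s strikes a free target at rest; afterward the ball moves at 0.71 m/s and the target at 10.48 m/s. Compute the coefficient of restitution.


e = (v2_after - v1_after) / (v1_before - v2_before)
Numerator = 10.48 - 0.71 = 9.77
Denominator = 12.48 - 0 = 12.48
e = 9.77 / 12.48 = 0.7829

0.7829


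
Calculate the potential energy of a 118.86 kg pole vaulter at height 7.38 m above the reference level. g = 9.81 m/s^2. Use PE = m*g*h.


PE = m * g * h
PE = 118.86 * 9.81 * 7.38
PE = 1166.0166 * 7.38 = 8605.2025 J

8605.2025 J


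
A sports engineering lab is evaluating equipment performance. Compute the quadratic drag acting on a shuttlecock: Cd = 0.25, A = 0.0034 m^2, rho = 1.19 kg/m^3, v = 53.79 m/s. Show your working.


Fd = 0.5 * Cd * rho * A * v^2
Fd = 0.5 * 0.25 * 1.19 * 0.0034 * 53.79^2
v^2 = 2893.3641
Fd = 0.5 * 0.25 * 1.19 * 0.0034 * 2893.3641 = 1.4633 N

1.4633 N


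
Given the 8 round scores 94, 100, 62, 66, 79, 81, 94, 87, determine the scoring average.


Average = sum / n
Sum = 663
Average = 663 / 8 = 82.875

82.875


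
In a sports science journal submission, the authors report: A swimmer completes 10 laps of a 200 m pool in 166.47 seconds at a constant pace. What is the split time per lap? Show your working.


Split time = total_time / n_laps = 166.47 / 10
Split time = 16.647 s per lap

16.647 s


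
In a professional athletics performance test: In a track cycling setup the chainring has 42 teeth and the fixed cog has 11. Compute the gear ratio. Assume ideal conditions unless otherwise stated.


GR = front_teeth / rear_teeth
GR = 42 / 11
GR = 3.8182

3.8182


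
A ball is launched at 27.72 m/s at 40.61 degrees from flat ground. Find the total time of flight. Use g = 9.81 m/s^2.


T = 2*v*sin(theta)/g
sin(theta) = sin(40.61 deg) = 0.6509
T = 2*27.72*0.6509 / 9.81
T = 36.0863 / 9.81 = 3.6785 s

3.6785 s


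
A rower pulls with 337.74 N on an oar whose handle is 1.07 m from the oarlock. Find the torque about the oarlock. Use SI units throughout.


tau = F * d
tau = 337.74 * 1.07
tau = 361.3818 N*m

361.3818 N*m


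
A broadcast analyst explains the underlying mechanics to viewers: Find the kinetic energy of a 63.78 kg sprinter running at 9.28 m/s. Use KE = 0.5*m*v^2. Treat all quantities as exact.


KE = 0.5 * m * v^2
KE = 0.5 * 63.78 * 9.28^2
KE = 0.5 * 63.78 * 86.1184 = 2746.3158 J

2746.3158 J


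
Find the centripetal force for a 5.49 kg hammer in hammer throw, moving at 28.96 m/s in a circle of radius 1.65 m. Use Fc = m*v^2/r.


Fc = m * v^2 / r
v^2 = 28.96^2 = 838.6816
Fc = 5.49 * 838.6816 / 1.65
Fc = 4604.362 / 1.65 = 2790.5224 N

2790.5224 N


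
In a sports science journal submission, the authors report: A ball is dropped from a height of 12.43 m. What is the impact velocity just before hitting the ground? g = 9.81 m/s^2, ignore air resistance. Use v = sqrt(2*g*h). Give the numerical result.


v = sqrt(2 * g * h)
v = sqrt(2 * 9.81 * 12.43)
v = sqrt(243.8766) = 15.6165 m/s

15.6165 m/s


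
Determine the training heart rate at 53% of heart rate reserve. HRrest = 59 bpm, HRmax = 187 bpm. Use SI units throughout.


Target = HRrest + pct*(HRmax - HRrest)
Heart rate reserve = HRmax - HRrest = 187 - 59 = 128 bpm
Fraction = 53% = 0.53
Target = 59 + 0.53 * 128
Target = 59 + 67.84 = 126.84 bpm

126.84 bpm


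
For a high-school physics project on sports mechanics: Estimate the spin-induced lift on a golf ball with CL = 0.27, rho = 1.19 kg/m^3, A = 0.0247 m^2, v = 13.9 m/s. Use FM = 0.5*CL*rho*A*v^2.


FM = 0.5 * CL * rho * A * v^2
FM = 0.5 * 0.27 * 1.19 * 0.0247 * 13.9^2
v^2 = 193.21
FM = 0.5 * 0.27 * 1.19 * 0.0247 * 193.21 = 0.7667 N

0.7667 N


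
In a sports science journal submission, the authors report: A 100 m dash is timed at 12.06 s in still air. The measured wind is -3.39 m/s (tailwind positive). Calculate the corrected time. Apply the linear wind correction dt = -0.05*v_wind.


dt = -0.05 * v_wind = -0.05 * -3.39 = 0.1695 s
t_corrected = t_still + dt = 12.06 + (0.1695)
t_corrected = 12.2295 s

12.2295 s


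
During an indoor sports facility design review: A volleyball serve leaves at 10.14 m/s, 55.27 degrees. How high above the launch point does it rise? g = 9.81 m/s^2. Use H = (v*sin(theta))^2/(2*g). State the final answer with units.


H = (v*sin(theta))^2 / (2*g)
vy = v*sin(theta) = 10.14 * sin(55.27 deg) = 8.3335 m/s
H = vy^2 / (2*g) = 69.4475 / (2*9.81)
H = 69.4475 / 19.62 = 3.5396 m

3.5396 m


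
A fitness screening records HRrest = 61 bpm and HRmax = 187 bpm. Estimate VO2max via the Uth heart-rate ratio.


VO2max = 15.3 * HRmax / HRrest
VO2max = 15.3 * 187 / 61
VO2max = 2861.1 / 61 = 46.9033 mL/kg/min

46.9033 mL/kg/min


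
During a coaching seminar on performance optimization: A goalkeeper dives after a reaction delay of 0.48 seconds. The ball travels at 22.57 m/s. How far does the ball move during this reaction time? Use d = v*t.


d = v * t
d = 22.57 * 0.48
d = 10.8336 m

10.8336 m


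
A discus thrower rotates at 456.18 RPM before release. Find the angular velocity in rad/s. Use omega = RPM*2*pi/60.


omega = RPM * 2 * pi / 60
omega = 456.18 * 2 * 3.14159 / 60
omega = 2866.2635 / 60 = 47.7711 rad/s

47.7711 rad/s


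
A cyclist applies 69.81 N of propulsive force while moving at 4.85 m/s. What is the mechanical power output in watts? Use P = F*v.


P = F * v
P = 69.81 * 4.85
P = 338.5785 W

338.5785 W


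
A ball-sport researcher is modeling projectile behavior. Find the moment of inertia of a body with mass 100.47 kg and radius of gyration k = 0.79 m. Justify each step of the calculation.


I = m * k^2
I = 100.47 * 0.79^2
I = 100.47 * 0.6241 = 62.7033 kg*m^2

62.7033 kg*m^2


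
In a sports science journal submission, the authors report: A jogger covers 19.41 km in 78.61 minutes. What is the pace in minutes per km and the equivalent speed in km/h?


Pace = time / distance = 78.61 min / 19.41 km = 4.05 min/km
Speed = distance / time_in_hours = 19.41 / 1.3102 hr
Speed = 14.8149 km/h

4.05 min/km, 14.8149 km/h


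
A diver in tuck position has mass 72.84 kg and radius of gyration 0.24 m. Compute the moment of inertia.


I = m * k^2
I = 72.84 * 0.24^2
I = 72.84 * 0.0576 = 4.1956 kg*m^2

4.1956 kg*m^2


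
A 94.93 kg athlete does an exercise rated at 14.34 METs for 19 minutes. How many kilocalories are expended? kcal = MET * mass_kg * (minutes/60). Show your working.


kcal = MET * mass * time_hr
Convert time: 19 min = 0.3167 hr
kcal = 14.34 * 94.93 * 0.3167
kcal = 431.0771 kcal

431.0771 kcal


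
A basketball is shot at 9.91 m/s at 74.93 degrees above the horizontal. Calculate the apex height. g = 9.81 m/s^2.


H = (v*sin(theta))^2 / (2*g)
vy = v*sin(theta) = 9.91 * sin(74.93 deg) = 9.5692 m/s
H = vy^2 / (2*g) = 91.5693 / (2*9.81)
H = 91.5693 / 19.62 = 4.6671 m

4.6671 m


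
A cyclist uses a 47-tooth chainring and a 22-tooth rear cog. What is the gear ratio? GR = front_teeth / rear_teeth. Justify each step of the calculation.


GR = front_teeth / rear_teeth
GR = 47 / 22
GR = 2.1364

2.1364


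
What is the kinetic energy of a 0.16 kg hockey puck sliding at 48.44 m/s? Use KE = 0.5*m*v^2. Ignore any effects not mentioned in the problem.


KE = 0.5 * m * v^2
KE = 0.5 * 0.16 * 48.44^2
KE = 0.5 * 0.16 * 2346.4336 = 187.7147 J

187.7147 J


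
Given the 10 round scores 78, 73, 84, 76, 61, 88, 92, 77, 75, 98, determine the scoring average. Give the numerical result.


Average = sum / n
Sum = 802
Average = 802 / 10 = 80.2

80.2


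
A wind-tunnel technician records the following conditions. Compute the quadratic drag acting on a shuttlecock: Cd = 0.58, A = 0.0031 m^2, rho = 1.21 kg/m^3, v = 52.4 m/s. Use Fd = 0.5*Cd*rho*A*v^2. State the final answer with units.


Fd = 0.5 * Cd * rho * A * v^2
Fd = 0.5 * 0.58 * 1.21 * 0.0031 * 52.4^2
v^2 = 2745.76
Fd = 0.5 * 0.58 * 1.21 * 0.0031 * 2745.76 = 2.9868 N

2.9868 N


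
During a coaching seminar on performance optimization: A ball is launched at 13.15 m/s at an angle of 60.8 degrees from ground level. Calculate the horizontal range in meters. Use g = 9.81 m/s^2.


R = v^2 * sin(2*theta) / g
Convert angle to radians: theta = 60.8 deg = 1.0612 rad
sin(2*theta) = sin(2.1223) = 0.8517
R = 13.15^2 * 0.8517 / 9.81
R = 172.9225 * 0.8517 / 9.81 = 15.0135 m

15.0135 m


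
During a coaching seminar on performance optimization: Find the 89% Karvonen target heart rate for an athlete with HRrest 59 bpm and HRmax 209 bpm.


Target = HRrest + pct*(HRmax - HRrest)
Heart rate reserve = HRmax - HRrest = 209 - 59 = 150 bpm
Fraction = 89% = 0.89
Target = 59 + 0.89 * 150
Target = 59 + 133.5 = 192.5 bpm

192.5 bpm


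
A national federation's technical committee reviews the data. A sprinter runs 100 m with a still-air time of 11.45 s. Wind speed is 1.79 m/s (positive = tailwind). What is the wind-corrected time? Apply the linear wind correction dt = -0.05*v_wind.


dt = -0.05 * v_wind = -0.05 * 1.79 = -0.0895 s
t_corrected = t_still + dt = 11.45 + (-0.0895)
t_corrected = 11.3605 s

11.3605 s


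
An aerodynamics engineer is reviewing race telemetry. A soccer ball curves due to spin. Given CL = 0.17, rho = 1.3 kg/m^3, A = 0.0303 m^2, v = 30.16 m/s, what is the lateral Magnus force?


FM = 0.5 * CL * rho * A * v^2
FM = 0.5 * 0.17 * 1.3 * 0.0303 * 30.16^2
v^2 = 909.6256
FM = 0.5 * 0.17 * 1.3 * 0.0303 * 909.6256 = 3.0456 N

3.0456 N


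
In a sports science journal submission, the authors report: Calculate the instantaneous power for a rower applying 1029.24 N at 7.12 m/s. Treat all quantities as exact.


P = F * v
P = 1029.24 * 7.12
P = 7328.1888 W

7328.1888 W


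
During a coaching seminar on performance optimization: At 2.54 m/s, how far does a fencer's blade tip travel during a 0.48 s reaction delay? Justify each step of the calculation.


d = v * t
d = 2.54 * 0.48
d = 1.2192 m

1.2192 m


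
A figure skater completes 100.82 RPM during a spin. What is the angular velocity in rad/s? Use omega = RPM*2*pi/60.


omega = RPM * 2 * pi / 60
omega = 100.82 * 2 * 3.14159 / 60
omega = 633.4707 / 60 = 10.5578 rad/s

10.5578 rad/s


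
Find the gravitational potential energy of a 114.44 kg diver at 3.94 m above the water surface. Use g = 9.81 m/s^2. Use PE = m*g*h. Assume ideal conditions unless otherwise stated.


PE = m * g * h
PE = 114.44 * 9.81 * 3.94
PE = 1122.6564 * 3.94 = 4423.2662 J

4423.2662 J


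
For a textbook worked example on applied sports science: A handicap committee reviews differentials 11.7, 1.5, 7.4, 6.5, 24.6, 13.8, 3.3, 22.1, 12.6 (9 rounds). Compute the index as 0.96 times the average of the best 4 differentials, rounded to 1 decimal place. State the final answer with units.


All differentials: 11.7, 1.5, 7.4, 6.5, 24.6, 13.8, 3.3, 22.1, 12.6
Sorted: 1.5, 3.3, 6.5, 7.4, 11.7, 12.6, 13.8, 22.1, 24.6
Best 4: 1.5, 3.3, 6.5, 7.4
Average of best = 18.7 / 4 = 4.675
Raw index = 4.675 * 0.96 = 4.488
Handicap index = round(4.488, 1) = 4.5

4.5


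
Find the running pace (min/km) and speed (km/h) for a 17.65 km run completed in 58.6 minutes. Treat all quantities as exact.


Pace = time / distance = 58.6 min / 17.65 km = 3.3201 min/km
Speed = distance / time_in_hours = 17.65 / 0.9767 hr
Speed = 18.0717 km/h

3.3201 min/km, 18.0717 km/h


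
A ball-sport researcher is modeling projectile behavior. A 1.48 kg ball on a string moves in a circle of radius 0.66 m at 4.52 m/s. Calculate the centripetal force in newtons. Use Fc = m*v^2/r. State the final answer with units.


Fc = m * v^2 / r
v^2 = 4.52^2 = 20.4304
Fc = 1.48 * 20.4304 / 0.66
Fc = 30.237 / 0.66 = 45.8136 N

45.8136 N


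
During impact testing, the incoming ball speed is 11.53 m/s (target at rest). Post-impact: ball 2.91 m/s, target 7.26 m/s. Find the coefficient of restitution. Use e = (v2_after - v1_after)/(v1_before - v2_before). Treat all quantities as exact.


e = (v2_after - v1_after) / (v1_before - v2_before)
Numerator = 7.26 - 2.91 = 4.35
Denominator = 11.53 - 0 = 11.53
e = 4.35 / 11.53 = 0.3773

0.3773


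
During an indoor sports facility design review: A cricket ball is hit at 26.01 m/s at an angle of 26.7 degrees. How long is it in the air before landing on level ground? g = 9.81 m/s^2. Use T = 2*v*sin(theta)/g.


T = 2*v*sin(theta)/g
sin(theta) = sin(26.7 deg) = 0.4493
T = 2*26.01*0.4493 / 9.81
T = 23.3736 / 9.81 = 2.3826 s

2.3826 s


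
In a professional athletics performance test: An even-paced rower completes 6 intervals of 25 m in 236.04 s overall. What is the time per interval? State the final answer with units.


Split time = total_time / n_laps = 236.04 / 6
Split time = 39.34 s per lap

39.34 s


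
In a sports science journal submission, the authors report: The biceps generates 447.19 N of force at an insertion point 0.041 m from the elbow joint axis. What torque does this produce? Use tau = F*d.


tau = F * d
tau = 447.19 * 0.041
tau = 18.3348 N*m

18.3348 N*m


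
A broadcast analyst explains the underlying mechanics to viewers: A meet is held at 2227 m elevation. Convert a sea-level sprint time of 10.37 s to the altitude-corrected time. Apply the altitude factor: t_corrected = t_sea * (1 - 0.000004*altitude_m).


Correction factor = 1 - 0.000004 * 2227 = 0.991092
t_corrected = t_sea * factor = 10.37 * 0.991092
t_corrected = 10.2776 s

10.2776 s


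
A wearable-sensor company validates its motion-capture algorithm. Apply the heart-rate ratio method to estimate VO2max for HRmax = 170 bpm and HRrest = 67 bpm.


VO2max = 15.3 * HRmax / HRrest
VO2max = 15.3 * 170 / 67
VO2max = 2601 / 67 = 38.8209 mL/kg/min

38.8209 mL/kg/min


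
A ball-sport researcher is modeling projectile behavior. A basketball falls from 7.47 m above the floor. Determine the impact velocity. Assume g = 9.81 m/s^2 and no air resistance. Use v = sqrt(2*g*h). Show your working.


v = sqrt(2 * g * h)
v = sqrt(2 * 9.81 * 7.47)
v = sqrt(146.5614) = 12.1063 m/s

12.1063 m/s


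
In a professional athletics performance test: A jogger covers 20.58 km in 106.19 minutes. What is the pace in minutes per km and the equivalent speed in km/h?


Pace = time / distance = 106.19 min / 20.58 km = 5.1599 min/km
Speed = distance / time_in_hours = 20.58 / 1.7698 hr
Speed = 11.6282 km/h

5.1599 min/km, 11.6282 km/h


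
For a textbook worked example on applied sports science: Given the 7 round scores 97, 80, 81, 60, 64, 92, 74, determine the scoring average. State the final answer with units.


Average = sum / n
Sum = 548
Average = 548 / 7 = 78.2857

78.2857


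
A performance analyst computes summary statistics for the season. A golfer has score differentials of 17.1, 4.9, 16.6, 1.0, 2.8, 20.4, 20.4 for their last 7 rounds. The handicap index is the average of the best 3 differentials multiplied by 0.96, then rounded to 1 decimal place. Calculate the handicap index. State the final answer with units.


All differentials: 17.1, 4.9, 16.6, 1.0, 2.8, 20.4, 20.4
Sorted: 1.0, 2.8, 4.9, 16.6, 17.1, 20.4, 20.4
Best 3: 1.0, 2.8, 4.9
Average of best = 8.7 / 3 = 2.9
Raw index = 2.9 * 0.96 = 2.784
Handicap index = round(2.784, 1) = 2.8

2.8


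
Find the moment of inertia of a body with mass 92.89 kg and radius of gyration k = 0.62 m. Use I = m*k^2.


I = m * k^2
I = 92.89 * 0.62^2
I = 92.89 * 0.3844 = 35.7069 kg*m^2

35.7069 kg*m^2


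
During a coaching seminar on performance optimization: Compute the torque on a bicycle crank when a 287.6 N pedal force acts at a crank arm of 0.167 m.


tau = F * d
tau = 287.6 * 0.167
tau = 48.0292 N*m

48.0292 N*m


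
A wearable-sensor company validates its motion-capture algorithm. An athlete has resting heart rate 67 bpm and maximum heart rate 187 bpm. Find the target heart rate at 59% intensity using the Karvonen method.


Target = HRrest + pct*(HRmax - HRrest)
Heart rate reserve = HRmax - HRrest = 187 - 67 = 120 bpm
Fraction = 59% = 0.59
Target = 67 + 0.59 * 120
Target = 67 + 70.8 = 137.8 bpm

137.8 bpm


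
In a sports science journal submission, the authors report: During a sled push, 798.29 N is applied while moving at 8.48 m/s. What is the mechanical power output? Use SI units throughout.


P = F * v
P = 798.29 * 8.48
P = 6769.4992 W

6769.4992 W


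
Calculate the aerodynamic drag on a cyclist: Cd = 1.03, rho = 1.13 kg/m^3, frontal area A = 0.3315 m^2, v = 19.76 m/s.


Fd = 0.5 * Cd * rho * A * v^2
Fd = 0.5 * 1.03 * 1.13 * 0.3315 * 19.76^2
v^2 = 390.4576
Fd = 0.5 * 1.03 * 1.13 * 0.3315 * 390.4576 = 75.3257 N

75.3257 N


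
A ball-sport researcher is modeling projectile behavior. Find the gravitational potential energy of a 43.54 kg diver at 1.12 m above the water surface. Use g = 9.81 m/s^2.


PE = m * g * h
PE = 43.54 * 9.81 * 1.12
PE = 427.1274 * 1.12 = 478.3827 J

478.3827 J


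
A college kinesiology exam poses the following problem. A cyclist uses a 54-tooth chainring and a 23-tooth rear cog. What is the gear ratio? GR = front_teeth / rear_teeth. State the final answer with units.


GR = front_teeth / rear_teeth
GR = 54 / 23
GR = 2.3478

2.3478


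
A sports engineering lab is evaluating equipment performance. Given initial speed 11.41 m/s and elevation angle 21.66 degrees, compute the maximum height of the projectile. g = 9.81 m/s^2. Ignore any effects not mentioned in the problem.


H = (v*sin(theta))^2 / (2*g)
vy = v*sin(theta) = 11.41 * sin(21.66 deg) = 4.2114 m/s
H = vy^2 / (2*g) = 17.736 / (2*9.81)
H = 17.736 / 19.62 = 0.904 m

0.904 m


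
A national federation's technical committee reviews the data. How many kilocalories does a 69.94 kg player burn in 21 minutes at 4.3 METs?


kcal = MET * mass * time_hr
Convert time: 21 min = 0.35 hr
kcal = 4.3 * 69.94 * 0.35
kcal = 105.2597 kcal

105.2597 kcal


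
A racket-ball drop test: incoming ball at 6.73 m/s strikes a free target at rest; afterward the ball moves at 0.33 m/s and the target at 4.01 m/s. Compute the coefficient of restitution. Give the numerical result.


e = (v2_after - v1_after) / (v1_before - v2_before)
Numerator = 4.01 - 0.33 = 3.68
Denominator = 6.73 - 0 = 6.73
e = 3.68 / 6.73 = 0.5468

0.5468


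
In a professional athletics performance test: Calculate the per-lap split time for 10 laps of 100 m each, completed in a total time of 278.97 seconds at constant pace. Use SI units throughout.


Split time = total_time / n_laps = 278.97 / 10
Split time = 27.897 s per lap

27.897 s


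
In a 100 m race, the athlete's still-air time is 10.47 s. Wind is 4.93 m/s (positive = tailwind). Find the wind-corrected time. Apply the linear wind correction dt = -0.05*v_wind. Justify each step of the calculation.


dt = -0.05 * v_wind = -0.05 * 4.93 = -0.2465 s
t_corrected = t_still + dt = 10.47 + (-0.2465)
t_corrected = 10.2235 s

10.2235 s


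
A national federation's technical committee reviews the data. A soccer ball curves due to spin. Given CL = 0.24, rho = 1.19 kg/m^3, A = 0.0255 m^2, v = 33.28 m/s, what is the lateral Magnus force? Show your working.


FM = 0.5 * CL * rho * A * v^2
FM = 0.5 * 0.24 * 1.19 * 0.0255 * 33.28^2
v^2 = 1107.5584
FM = 0.5 * 0.24 * 1.19 * 0.0255 * 1107.5584 = 4.0331 N

4.0331 N


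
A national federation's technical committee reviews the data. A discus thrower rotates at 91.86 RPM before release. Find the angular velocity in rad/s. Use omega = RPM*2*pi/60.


omega = RPM * 2 * pi / 60
omega = 91.86 * 2 * 3.14159 / 60
omega = 577.1734 / 60 = 9.6196 rad/s

9.6196 rad/s


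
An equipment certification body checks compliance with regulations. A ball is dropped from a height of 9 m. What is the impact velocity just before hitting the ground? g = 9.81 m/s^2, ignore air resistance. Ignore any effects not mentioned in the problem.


v = sqrt(2 * g * h)
v = sqrt(2 * 9.81 * 9)
v = sqrt(176.58) = 13.2883 m/s

13.2883 m/s


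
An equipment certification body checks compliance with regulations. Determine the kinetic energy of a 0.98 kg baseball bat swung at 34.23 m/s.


KE = 0.5 * m * v^2
KE = 0.5 * 0.98 * 34.23^2
KE = 0.5 * 0.98 * 1171.6929 = 574.1295 J

574.1295 J


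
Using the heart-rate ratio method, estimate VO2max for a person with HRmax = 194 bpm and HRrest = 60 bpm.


VO2max = 15.3 * HRmax / HRrest
VO2max = 15.3 * 194 / 60
VO2max = 2968.2 / 60 = 49.47 mL/kg/min

49.47 mL/kg/min


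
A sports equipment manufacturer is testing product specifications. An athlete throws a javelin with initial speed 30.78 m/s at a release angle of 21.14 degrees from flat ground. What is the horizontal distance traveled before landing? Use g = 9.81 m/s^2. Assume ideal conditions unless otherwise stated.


R = v^2 * sin(2*theta) / g
Convert angle to radians: theta = 21.14 deg = 0.369 rad
sin(2*theta) = sin(0.7379) = 0.6728
R = 30.78^2 * 0.6728 / 9.81
R = 947.4084 * 0.6728 / 9.81 = 64.9718 m

64.9718 m


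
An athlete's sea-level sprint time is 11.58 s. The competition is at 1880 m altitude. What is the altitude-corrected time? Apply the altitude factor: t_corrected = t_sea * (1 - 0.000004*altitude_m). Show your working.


Correction factor = 1 - 0.000004 * 1880 = 0.99248
t_corrected = t_sea * factor = 11.58 * 0.99248
t_corrected = 11.4929 s

11.4929 s


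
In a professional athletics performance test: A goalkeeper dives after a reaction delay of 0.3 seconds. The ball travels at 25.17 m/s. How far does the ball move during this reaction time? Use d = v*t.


d = v * t
d = 25.17 * 0.3
d = 7.551 m

7.551 m


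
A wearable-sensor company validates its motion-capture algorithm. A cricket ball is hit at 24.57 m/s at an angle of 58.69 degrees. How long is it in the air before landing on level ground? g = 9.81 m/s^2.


T = 2*v*sin(theta)/g
sin(theta) = sin(58.69 deg) = 0.8544
T = 2*24.57*0.8544 / 9.81
T = 41.9837 / 9.81 = 4.2797 s

4.2797 s


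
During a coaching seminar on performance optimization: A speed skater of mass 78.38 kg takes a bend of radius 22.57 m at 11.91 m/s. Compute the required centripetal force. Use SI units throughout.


Fc = m * v^2 / r
v^2 = 11.91^2 = 141.8481
Fc = 78.38 * 141.8481 / 22.57
Fc = 11118.0541 / 22.57 = 492.6032 N

492.6032 N


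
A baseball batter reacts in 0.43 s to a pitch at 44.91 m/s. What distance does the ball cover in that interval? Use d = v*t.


d = v * t
d = 44.91 * 0.43
d = 19.3113 m

19.3113 m


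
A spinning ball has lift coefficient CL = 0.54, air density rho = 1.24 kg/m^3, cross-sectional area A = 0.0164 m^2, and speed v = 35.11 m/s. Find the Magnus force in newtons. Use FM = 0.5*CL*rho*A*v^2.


FM = 0.5 * CL * rho * A * v^2
FM = 0.5 * 0.54 * 1.24 * 0.0164 * 35.11^2
v^2 = 1232.7121
FM = 0.5 * 0.54 * 1.24 * 0.0164 * 1232.7121 = 6.7685 N

6.7685 N


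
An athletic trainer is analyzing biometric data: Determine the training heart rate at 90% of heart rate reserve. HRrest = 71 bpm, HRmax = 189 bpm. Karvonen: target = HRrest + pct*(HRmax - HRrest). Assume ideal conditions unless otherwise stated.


Target = HRrest + pct*(HRmax - HRrest)
Heart rate reserve = HRmax - HRrest = 189 - 71 = 118 bpm
Fraction = 90% = 0.9
Target = 71 + 0.9 * 118
Target = 71 + 106.2 = 177.2 bpm

177.2 bpm


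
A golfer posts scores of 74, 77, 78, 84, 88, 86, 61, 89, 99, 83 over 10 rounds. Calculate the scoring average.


Average = sum / n
Sum = 819
Average = 819 / 10 = 81.9

81.9


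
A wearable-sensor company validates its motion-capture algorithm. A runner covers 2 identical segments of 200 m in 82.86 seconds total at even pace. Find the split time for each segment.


Split time = total_time / n_laps = 82.86 / 2
Split time = 41.43 s per lap

41.43 s
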